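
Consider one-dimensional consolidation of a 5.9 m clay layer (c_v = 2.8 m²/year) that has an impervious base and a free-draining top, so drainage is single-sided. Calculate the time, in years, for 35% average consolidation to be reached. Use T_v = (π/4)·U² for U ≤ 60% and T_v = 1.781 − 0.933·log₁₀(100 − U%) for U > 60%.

Drainage path length: H_d = H = 5.9 m (single drainage).
U ≤ 60%: T_v = (π/4)·U² = (π/4)×0.35² = 0.096211.
t = T_v·H_d²/c_v = 0.096211×5.9²/2.8 = 1.196 years.

t ≈ 1.2 years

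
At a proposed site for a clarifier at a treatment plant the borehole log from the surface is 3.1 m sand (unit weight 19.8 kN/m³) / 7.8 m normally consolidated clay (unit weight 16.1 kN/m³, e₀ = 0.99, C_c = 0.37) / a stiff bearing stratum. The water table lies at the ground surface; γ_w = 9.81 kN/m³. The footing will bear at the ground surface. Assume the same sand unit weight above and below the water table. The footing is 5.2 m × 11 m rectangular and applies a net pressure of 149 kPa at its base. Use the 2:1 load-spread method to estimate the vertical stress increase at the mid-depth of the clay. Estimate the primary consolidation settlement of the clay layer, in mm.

Mid-depth of clay below the ground surface: z = 3.1 + 7.8/2 = 7 m.
Total vertical stress at mid-clay: σ_v = 19.8×3.1 + 16.1×3.9 = 124.17 kPa.
Pore pressure: u = 9.81×(7 − 0) = 68.67 kPa.
Initial effective stress: σ'_0 = σ_v − u = 124.17 − 68.67 = 55.5 kPa.
Stress increase at mid-clay by the 2:1 spreading method:
Δσ = qBL/((B+z)(L+z)) = 149×5.2×11/((5.2+7)(11+7)) = 38.811 kPa
Final effective stress: σ'_f = σ'_0 + Δσ = 55.5 + 38.811 = 94.311 kPa.
Normally consolidated clay, so the full stress increment lies on the virgin compression line:
S_c = C_c·H/(1+e₀)·log₁₀(σ'_f/σ'_0) = 0.37×7.8/(1+0.99)×log₁₀(94.311/55.5)
    = 1.4503 × 0.23027 = 0.334 m

S_c ≈ 334 mm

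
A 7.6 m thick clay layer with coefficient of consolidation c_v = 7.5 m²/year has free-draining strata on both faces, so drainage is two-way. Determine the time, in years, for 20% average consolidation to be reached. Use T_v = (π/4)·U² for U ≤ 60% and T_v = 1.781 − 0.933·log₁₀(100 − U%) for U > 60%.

t ≈ 0.0605 years

Drainage path length: H_d = H/2 = 3.8 m (double drainage).
U ≤ 60%: T_v = (π/4)·U² = (π/4)×0.2² = 0.031416.
t = T_v·H_d²/c_v = 0.031416×3.8²/7.5 = 0.06049 years.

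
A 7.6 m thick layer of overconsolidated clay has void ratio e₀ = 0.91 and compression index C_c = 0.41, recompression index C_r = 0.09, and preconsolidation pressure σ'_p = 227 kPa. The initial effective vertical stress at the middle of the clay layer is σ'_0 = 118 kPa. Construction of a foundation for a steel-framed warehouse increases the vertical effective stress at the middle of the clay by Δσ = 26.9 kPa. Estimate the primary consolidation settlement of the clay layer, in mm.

S_c ≈ 31.9 mm

Final effective stress: σ'_f = 118 + 26.9 = 144.9 kPa.
σ'_f = 144.9 ≤ σ'_p = 227 kPa, so the clay remains overconsolidated and only the recompression index applies:
S_c = C_r·H/(1+e₀)·log₁₀(σ'_f/σ'_0) = 0.09×7.6/1.91×log₁₀(144.9/118)
    = 0.35812 × 0.089186 = 0.03194 m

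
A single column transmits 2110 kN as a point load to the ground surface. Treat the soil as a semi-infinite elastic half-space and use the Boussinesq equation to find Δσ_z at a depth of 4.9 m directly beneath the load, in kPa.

Boussinesq vertical stress below a point load on an elastic half-space:
Δσ_z = 3P/(2πz²) · [1 + (r/z)²]^(−5/2)
r/z = 0/4.9 = 0; [1+(r/z)²]^(−5/2) = 1.
Δσ_z = 3×2110/(2π×4.9²) × 1 = 41.96 × 1 = 41.96 kPa

Δσ_z ≈ 42 kPa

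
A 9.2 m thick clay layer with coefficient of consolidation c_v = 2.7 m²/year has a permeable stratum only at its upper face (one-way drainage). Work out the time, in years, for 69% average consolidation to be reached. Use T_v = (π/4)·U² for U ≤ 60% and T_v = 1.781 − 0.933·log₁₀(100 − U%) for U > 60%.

t ≈ 12.2 years

Drainage path length: H_d = H = 9.2 m (single drainage).
U > 60%: T_v = 1.781 − 0.933·log₁₀(100 − 69) = 0.38956.
t = T_v·H_d²/c_v = 0.38956×9.2²/2.7 = 12.21 years.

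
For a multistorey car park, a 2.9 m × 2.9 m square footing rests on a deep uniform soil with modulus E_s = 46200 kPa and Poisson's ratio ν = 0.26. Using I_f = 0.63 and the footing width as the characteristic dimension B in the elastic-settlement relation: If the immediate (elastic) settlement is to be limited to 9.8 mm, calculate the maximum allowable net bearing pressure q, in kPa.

q ≈ 266 kPa

S_e = q·B·(1−ν²)/E_s · I_f  ⇒  q = S_e·E_s / (B·(1−ν²)·I_f).
q = 0.0098 × 46200 / (2.9 × 0.9324 × 0.63) = 265.8 kPa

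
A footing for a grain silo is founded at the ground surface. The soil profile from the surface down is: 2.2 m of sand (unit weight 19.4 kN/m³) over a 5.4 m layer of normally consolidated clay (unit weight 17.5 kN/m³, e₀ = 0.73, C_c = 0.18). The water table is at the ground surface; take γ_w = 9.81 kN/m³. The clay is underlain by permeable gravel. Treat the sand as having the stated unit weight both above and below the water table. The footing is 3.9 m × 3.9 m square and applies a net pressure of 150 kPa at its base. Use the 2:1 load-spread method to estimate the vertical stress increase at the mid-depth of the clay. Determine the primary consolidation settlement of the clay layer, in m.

S_c ≈ 0.13 m

Mid-depth of clay below the ground surface: z = 2.2 + 5.4/2 = 4.9 m.
Total vertical stress at mid-clay: σ_v = 19.4×2.2 + 17.5×2.7 = 89.93 kPa.
Pore pressure: u = 9.81×(4.9 − 0) = 48.069 kPa.
Initial effective stress: σ'_0 = σ_v − u = 89.93 − 48.069 = 41.861 kPa.
Stress increase at mid-clay by the 2:1 spreading method:
Δσ = qBL/((B+z)(L+z)) = 150×3.9×3.9/((3.9+4.9)(3.9+4.9)) = 29.462 kPa
Final effective stress: σ'_f = σ'_0 + Δσ = 41.861 + 29.462 = 71.323 kPa.
Normally consolidated clay, so the full stress increment lies on the virgin compression line:
S_c = C_c·H/(1+e₀)·log₁₀(σ'_f/σ'_0) = 0.18×5.4/(1+0.73)×log₁₀(71.323/41.861)
    = 0.56185 × 0.23142 = 0.13 m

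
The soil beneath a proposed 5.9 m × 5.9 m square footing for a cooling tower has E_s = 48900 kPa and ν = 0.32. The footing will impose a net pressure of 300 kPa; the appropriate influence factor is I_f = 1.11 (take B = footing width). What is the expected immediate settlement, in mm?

Immediate (elastic) settlement: S_e = q·B·(1−ν²)/E_s · I_f.
S_e = 300 × 5.9 × (1 − 0.32²) / 48900 × 1.11
    = 300 × 5.9 × 0.8976 / 48900 × 1.11
    = 0.03606 m = 36.06 mm

S_e ≈ 36.1 mm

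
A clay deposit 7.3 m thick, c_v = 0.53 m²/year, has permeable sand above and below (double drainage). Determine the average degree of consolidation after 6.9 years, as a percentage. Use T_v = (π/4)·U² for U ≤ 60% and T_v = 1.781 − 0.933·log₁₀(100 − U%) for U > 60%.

Drainage path length: H_d = H/2 = 3.65 m (double drainage).
T_v = c_v·t/H_d² = 0.53×6.9/3.65² = 0.2745.
T_v = 0.2745 corresponds to the U ≤ 60% branch:
U = √(4T_v/π) = 0.5912

U ≈ 59.1 %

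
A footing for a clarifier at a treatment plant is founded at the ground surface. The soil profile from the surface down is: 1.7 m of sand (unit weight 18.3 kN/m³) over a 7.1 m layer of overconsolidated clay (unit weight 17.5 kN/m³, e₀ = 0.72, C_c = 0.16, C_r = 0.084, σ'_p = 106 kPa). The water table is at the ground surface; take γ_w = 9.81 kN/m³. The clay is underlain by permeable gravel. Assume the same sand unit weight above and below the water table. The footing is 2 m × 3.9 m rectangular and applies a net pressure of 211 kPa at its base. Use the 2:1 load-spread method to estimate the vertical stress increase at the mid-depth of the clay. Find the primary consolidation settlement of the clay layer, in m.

Mid-depth of clay below the ground surface: z = 1.7 + 7.1/2 = 5.25 m.
Total vertical stress at mid-clay: σ_v = 18.3×1.7 + 17.5×3.55 = 93.235 kPa.
Pore pressure: u = 9.81×(5.25 − 0) = 51.503 kPa.
Initial effective stress: σ'_0 = σ_v − u = 93.235 − 51.503 = 41.732 kPa.
Stress increase at mid-clay by the 2:1 spreading method:
Δσ = qBL/((B+z)(L+z)) = 211×2×3.9/((2+5.25)(3.9+5.25)) = 24.809 kPa
Final effective stress: σ'_f = 41.732 + 24.809 = 66.541 kPa.
σ'_f = 66.541 ≤ σ'_p = 106 kPa, so the clay remains overconsolidated and only the recompression index applies:
S_c = C_r·H/(1+e₀)·log₁₀(σ'_f/σ'_0) = 0.084×7.1/1.72×log₁₀(66.541/41.732)
    = 0.34674 × 0.20262 = 0.07026 m

S_c ≈ 0.0703 m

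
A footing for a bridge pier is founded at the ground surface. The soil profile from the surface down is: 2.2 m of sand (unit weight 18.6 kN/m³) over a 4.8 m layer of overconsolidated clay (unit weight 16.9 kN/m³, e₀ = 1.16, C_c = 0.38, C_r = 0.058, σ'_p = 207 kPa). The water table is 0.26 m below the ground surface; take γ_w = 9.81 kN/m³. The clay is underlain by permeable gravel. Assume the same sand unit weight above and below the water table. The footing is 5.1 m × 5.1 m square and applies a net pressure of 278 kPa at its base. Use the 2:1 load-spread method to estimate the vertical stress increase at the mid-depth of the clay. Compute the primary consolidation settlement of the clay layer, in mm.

Mid-depth of clay below the ground surface: z = 2.2 + 4.8/2 = 4.6 m.
Total vertical stress at mid-clay: σ_v = 18.6×2.2 + 16.9×2.4 = 81.48 kPa.
Pore pressure: u = 9.81×(4.6 − 0.26) = 42.575 kPa.
Initial effective stress: σ'_0 = σ_v − u = 81.48 − 42.575 = 38.905 kPa.
Stress increase at mid-clay by the 2:1 spreading method:
Δσ = qBL/((B+z)(L+z)) = 278×5.1×5.1/((5.1+4.6)(5.1+4.6)) = 76.85 kPa
Final effective stress: σ'_f = 38.905 + 76.85 = 115.75 kPa.
σ'_f = 115.75 ≤ σ'_p = 207 kPa, so the clay remains overconsolidated and only the recompression index applies:
S_c = C_r·H/(1+e₀)·log₁₀(σ'_f/σ'_0) = 0.058×4.8/2.16×log₁₀(115.75/38.905)
    = 0.12889 × 0.47352 = 0.06103 m

S_c ≈ 61 mm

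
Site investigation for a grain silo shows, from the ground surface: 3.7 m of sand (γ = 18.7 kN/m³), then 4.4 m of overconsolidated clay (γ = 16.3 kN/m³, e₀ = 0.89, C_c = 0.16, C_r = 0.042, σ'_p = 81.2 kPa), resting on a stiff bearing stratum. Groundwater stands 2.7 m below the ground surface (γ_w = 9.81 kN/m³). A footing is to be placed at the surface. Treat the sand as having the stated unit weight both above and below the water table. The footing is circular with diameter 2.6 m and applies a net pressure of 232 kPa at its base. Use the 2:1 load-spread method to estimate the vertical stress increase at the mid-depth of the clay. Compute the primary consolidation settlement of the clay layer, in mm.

S_c ≈ 30.2 mm

Mid-depth of clay below the ground surface: z = 3.7 + 4.4/2 = 5.9 m.
Total vertical stress at mid-clay: σ_v = 18.7×3.7 + 16.3×2.2 = 105.05 kPa.
Pore pressure: u = 9.81×(5.9 − 2.7) = 31.392 kPa.
Initial effective stress: σ'_0 = σ_v − u = 105.05 − 31.392 = 73.658 kPa.
Stress increase at mid-clay by the 2:1 spreading method:
Δσ ≈ qD²/(D+z)² = 232×2.6²/(2.6+5.9)² = 21.707 kPa
Final effective stress: σ'_f = 73.658 + 21.707 = 95.365 kPa.
σ'_f = 95.365 > σ'_p = 81.2 kPa, so the stress path crosses the preconsolidation pressure — recompression up to σ'_p, then virgin compression beyond:
S_c = H/(1+e₀)·[C_r·log₁₀(σ'_p/σ'_0) + C_c·log₁₀(σ'_f/σ'_p)]
    = 4.4/1.89 × [0.042×log₁₀(81.2/73.658) + 0.16×log₁₀(95.365/81.2)]
    = 2.328 × [0.0017781 + 0.011173] = 0.03015 m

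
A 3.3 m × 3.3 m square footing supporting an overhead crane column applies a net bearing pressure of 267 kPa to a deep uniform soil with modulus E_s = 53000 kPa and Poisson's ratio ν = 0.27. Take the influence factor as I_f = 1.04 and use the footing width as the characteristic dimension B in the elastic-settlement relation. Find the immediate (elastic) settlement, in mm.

S_e ≈ 16 mm

Immediate (elastic) settlement: S_e = q·B·(1−ν²)/E_s · I_f.
S_e = 267 × 3.3 × (1 − 0.27²) / 53000 × 1.04
    = 267 × 3.3 × 0.9271 / 53000 × 1.04
    = 0.01603 m = 16.03 mm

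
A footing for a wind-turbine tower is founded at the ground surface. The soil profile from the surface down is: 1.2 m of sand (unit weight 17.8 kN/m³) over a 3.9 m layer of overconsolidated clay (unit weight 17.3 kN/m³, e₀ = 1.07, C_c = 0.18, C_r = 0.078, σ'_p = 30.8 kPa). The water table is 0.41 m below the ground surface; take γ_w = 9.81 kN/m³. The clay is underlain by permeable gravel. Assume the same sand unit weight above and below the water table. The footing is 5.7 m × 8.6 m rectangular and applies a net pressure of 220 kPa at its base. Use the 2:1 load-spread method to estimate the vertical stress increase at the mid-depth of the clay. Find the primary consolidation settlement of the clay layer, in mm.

S_c ≈ 220 mm

Mid-depth of clay below the ground surface: z = 1.2 + 3.9/2 = 3.15 m.
Total vertical stress at mid-clay: σ_v = 17.8×1.2 + 17.3×1.95 = 55.095 kPa.
Pore pressure: u = 9.81×(3.15 − 0.41) = 26.879 kPa.
Initial effective stress: σ'_0 = σ_v − u = 55.095 − 26.879 = 28.216 kPa.
Stress increase at mid-clay by the 2:1 spreading method:
Δσ = qBL/((B+z)(L+z)) = 220×5.7×8.6/((5.7+3.15)(8.6+3.15)) = 103.71 kPa
Final effective stress: σ'_f = 28.216 + 103.71 = 131.93 kPa.
σ'_f = 131.93 > σ'_p = 30.8 kPa, so the stress path crosses the preconsolidation pressure — recompression up to σ'_p, then virgin compression beyond:
S_c = H/(1+e₀)·[C_r·log₁₀(σ'_p/σ'_0) + C_c·log₁₀(σ'_f/σ'_p)]
    = 3.9/2.07 × [0.078×log₁₀(30.8/28.216) + 0.18×log₁₀(131.93/30.8)]
    = 1.8841 × [0.0029683 + 0.11372] = 0.2199 m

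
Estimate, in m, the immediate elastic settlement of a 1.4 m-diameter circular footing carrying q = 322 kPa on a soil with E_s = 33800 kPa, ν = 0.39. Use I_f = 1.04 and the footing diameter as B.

Immediate (elastic) settlement: S_e = q·B·(1−ν²)/E_s · I_f.
S_e = 322 × 1.4 × (1 − 0.39²) / 33800 × 1.04
    = 322 × 1.4 × 0.8479 / 33800 × 1.04
    = 0.01176 m

S_e ≈ 0.0118 m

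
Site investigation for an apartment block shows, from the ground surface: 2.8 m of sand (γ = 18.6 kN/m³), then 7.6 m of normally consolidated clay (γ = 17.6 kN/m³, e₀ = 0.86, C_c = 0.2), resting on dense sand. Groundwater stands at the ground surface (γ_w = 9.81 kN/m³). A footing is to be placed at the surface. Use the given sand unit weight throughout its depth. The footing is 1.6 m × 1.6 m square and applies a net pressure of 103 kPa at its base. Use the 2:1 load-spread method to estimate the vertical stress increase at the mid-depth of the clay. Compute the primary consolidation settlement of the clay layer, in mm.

S_c ≈ 24.8 mm

Mid-depth of clay below the ground surface: z = 2.8 + 7.6/2 = 6.6 m.
Total vertical stress at mid-clay: σ_v = 18.6×2.8 + 17.6×3.8 = 118.96 kPa.
Pore pressure: u = 9.81×(6.6 − 0) = 64.746 kPa.
Initial effective stress: σ'_0 = σ_v − u = 118.96 − 64.746 = 54.214 kPa.
Stress increase at mid-clay by the 2:1 spreading method:
Δσ = qBL/((B+z)(L+z)) = 103×1.6×1.6/((1.6+6.6)(1.6+6.6)) = 3.9215 kPa
Final effective stress: σ'_f = σ'_0 + Δσ = 54.214 + 3.9215 = 58.136 kPa.
Normally consolidated clay, so the full stress increment lies on the virgin compression line:
S_c = C_c·H/(1+e₀)·log₁₀(σ'_f/σ'_0) = 0.2×7.6/(1+0.86)×log₁₀(58.136/54.214)
    = 0.8172 × 0.030334 = 0.02479 m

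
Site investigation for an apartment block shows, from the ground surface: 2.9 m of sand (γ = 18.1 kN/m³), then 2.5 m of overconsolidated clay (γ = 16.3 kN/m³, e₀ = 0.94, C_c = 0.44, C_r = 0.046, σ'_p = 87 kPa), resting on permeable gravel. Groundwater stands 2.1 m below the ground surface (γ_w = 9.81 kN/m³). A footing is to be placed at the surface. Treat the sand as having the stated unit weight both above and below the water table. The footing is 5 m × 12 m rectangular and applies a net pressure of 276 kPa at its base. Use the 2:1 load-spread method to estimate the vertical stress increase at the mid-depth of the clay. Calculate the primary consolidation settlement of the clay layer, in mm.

S_c ≈ 170 mm

Mid-depth of clay below the ground surface: z = 2.9 + 2.5/2 = 4.15 m.
Total vertical stress at mid-clay: σ_v = 18.1×2.9 + 16.3×1.25 = 72.865 kPa.
Pore pressure: u = 9.81×(4.15 − 2.1) = 20.11 kPa.
Initial effective stress: σ'_0 = σ_v − u = 72.865 − 20.11 = 52.755 kPa.
Stress increase at mid-clay by the 2:1 spreading method:
Δσ = qBL/((B+z)(L+z)) = 276×5×12/((5+4.15)(12+4.15)) = 112.06 kPa
Final effective stress: σ'_f = 52.755 + 112.06 = 164.81 kPa.
σ'_f = 164.81 > σ'_p = 87 kPa, so the stress path crosses the preconsolidation pressure — recompression up to σ'_p, then virgin compression beyond:
S_c = H/(1+e₀)·[C_r·log₁₀(σ'_p/σ'_0) + C_c·log₁₀(σ'_f/σ'_p)]
    = 2.5/1.94 × [0.046×log₁₀(87/52.755) + 0.44×log₁₀(164.81/87)]
    = 1.2887 × [0.0099938 + 0.12208] = 0.1702 m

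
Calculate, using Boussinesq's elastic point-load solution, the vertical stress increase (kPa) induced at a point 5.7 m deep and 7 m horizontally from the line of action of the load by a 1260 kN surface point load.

Δσ_z ≈ 1.86 kPa

Boussinesq vertical stress below a point load on an elastic half-space:
Δσ_z = 3P/(2πz²) · [1 + (r/z)²]^(−5/2)
r/z = 7/5.7 = 1.2281; [1+(r/z)²]^(−5/2) = 0.10037.
Δσ_z = 3×1260/(2π×5.7²) × 0.10037 = 18.517 × 0.10037 = 1.859 kPa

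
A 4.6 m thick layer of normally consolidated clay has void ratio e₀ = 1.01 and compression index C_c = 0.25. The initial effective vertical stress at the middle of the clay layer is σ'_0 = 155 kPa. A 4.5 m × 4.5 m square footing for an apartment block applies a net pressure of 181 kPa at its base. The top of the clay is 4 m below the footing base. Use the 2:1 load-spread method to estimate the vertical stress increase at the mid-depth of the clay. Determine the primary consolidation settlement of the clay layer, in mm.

Mid-depth of clay below the footing base: z = 4 + 4.6/2 = 6.3 m.
Stress increase at mid-clay by the 2:1 spreading method:
Δσ = qBL/((B+z)(L+z)) = 181×4.5×4.5/((4.5+6.3)(4.5+6.3)) = 31.424 kPa
Final effective stress: σ'_f = σ'_0 + Δσ = 155 + 31.424 = 186.42 kPa.
Normally consolidated clay, so the full stress increment lies on the virgin compression line:
S_c = C_c·H/(1+e₀)·log₁₀(σ'_f/σ'_0) = 0.25×4.6/(1+1.01)×log₁₀(186.42/155)
    = 0.57214 × 0.080161 = 0.04586 m

S_c ≈ 45.9 mm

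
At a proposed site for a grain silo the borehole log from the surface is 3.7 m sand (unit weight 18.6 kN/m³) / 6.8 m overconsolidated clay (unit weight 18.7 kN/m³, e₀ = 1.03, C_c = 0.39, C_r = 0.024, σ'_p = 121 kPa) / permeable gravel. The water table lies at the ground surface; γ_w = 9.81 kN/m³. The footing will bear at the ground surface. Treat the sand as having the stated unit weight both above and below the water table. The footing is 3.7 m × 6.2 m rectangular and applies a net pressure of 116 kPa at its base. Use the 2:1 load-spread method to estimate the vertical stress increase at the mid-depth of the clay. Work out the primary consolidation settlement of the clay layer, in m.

Mid-depth of clay below the ground surface: z = 3.7 + 6.8/2 = 7.1 m.
Total vertical stress at mid-clay: σ_v = 18.6×3.7 + 18.7×3.4 = 132.4 kPa.
Pore pressure: u = 9.81×(7.1 − 0) = 69.651 kPa.
Initial effective stress: σ'_0 = σ_v − u = 132.4 − 69.651 = 62.749 kPa.
Stress increase at mid-clay by the 2:1 spreading method:
Δσ = qBL/((B+z)(L+z)) = 116×3.7×6.2/((3.7+7.1)(6.2+7.1)) = 18.526 kPa
Final effective stress: σ'_f = 62.749 + 18.526 = 81.275 kPa.
σ'_f = 81.275 ≤ σ'_p = 121 kPa, so the clay remains overconsolidated and only the recompression index applies:
S_c = C_r·H/(1+e₀)·log₁₀(σ'_f/σ'_0) = 0.024×6.8/2.03×log₁₀(81.275/62.749)
    = 0.080395 × 0.11235 = 0.009032 m

S_c ≈ 0.00903 m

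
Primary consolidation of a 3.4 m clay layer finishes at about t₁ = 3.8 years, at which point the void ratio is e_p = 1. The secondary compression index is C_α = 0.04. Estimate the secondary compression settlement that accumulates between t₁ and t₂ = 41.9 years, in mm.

Secondary compression: S_s = C_α·H/(1+e_p)·log₁₀(t₂/t₁)
S_s = 0.04×3.4/(1+1)×log₁₀(41.9/3.8)
    = 0.068 × 1.042 = 0.07089 m

S_s ≈ 70.9 mm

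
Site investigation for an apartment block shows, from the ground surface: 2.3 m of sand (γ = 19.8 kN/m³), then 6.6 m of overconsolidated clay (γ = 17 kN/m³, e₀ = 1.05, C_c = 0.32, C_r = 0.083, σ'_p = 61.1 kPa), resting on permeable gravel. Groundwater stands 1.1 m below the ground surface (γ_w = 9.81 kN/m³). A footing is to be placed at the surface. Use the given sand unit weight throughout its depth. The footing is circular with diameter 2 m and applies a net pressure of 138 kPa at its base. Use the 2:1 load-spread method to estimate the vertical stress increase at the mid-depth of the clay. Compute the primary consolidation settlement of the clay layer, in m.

Mid-depth of clay below the ground surface: z = 2.3 + 6.6/2 = 5.6 m.
Total vertical stress at mid-clay: σ_v = 19.8×2.3 + 17×3.3 = 101.64 kPa.
Pore pressure: u = 9.81×(5.6 − 1.1) = 44.145 kPa.
Initial effective stress: σ'_0 = σ_v − u = 101.64 − 44.145 = 57.495 kPa.
Stress increase at mid-clay by the 2:1 spreading method:
Δσ ≈ qD²/(D+z)² = 138×2²/(2+5.6)² = 9.5568 kPa
Final effective stress: σ'_f = 57.495 + 9.5568 = 67.052 kPa.
σ'_f = 67.052 > σ'_p = 61.1 kPa, so the stress path crosses the preconsolidation pressure — recompression up to σ'_p, then virgin compression beyond:
S_c = H/(1+e₀)·[C_r·log₁₀(σ'_p/σ'_0) + C_c·log₁₀(σ'_f/σ'_p)]
    = 6.6/2.05 × [0.083×log₁₀(61.1/57.495) + 0.32×log₁₀(67.052/61.1)]
    = 3.2195 × [0.0021921 + 0.012919] = 0.04865 m

S_c ≈ 0.0487 m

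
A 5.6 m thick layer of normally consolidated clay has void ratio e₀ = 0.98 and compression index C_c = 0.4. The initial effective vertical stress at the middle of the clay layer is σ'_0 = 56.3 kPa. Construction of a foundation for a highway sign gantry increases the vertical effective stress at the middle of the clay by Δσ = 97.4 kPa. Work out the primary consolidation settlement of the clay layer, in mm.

S_c ≈ 493 mm

Final effective stress: σ'_f = σ'_0 + Δσ = 56.3 + 97.4 = 153.7 kPa.
Normally consolidated clay, so the full stress increment lies on the virgin compression line:
S_c = C_c·H/(1+e₀)·log₁₀(σ'_f/σ'_0) = 0.4×5.6/(1+0.98)×log₁₀(153.7/56.3)
    = 1.1313 × 0.43617 = 0.4934 m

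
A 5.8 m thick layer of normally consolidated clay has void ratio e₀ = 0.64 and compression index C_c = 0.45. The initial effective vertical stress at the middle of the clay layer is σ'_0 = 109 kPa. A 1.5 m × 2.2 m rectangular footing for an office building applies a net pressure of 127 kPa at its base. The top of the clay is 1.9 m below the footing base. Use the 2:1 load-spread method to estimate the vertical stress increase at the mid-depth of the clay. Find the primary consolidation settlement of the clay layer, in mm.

S_c ≈ 57.8 mm

Mid-depth of clay below the footing base: z = 1.9 + 5.8/2 = 4.8 m.
Stress increase at mid-clay by the 2:1 spreading method:
Δσ = qBL/((B+z)(L+z)) = 127×1.5×2.2/((1.5+4.8)(2.2+4.8)) = 9.5034 kPa
Final effective stress: σ'_f = σ'_0 + Δσ = 109 + 9.5034 = 118.5 kPa.
Normally consolidated clay, so the full stress increment lies on the virgin compression line:
S_c = C_c·H/(1+e₀)·log₁₀(σ'_f/σ'_0) = 0.45×5.8/(1+0.64)×log₁₀(118.5/109)
    = 1.5915 × 0.036292 = 0.05776 m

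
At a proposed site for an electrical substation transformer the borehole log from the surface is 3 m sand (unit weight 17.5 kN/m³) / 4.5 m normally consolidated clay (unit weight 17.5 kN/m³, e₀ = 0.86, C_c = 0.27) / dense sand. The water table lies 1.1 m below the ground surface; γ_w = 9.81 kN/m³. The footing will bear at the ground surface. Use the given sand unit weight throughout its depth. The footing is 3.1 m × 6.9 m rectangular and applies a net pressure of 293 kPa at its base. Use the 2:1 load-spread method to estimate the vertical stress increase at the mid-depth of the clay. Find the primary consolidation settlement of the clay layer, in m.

Mid-depth of clay below the ground surface: z = 3 + 4.5/2 = 5.25 m.
Total vertical stress at mid-clay: σ_v = 17.5×3 + 17.5×2.25 = 91.875 kPa.
Pore pressure: u = 9.81×(5.25 − 1.1) = 40.712 kPa.
Initial effective stress: σ'_0 = σ_v − u = 91.875 − 40.712 = 51.163 kPa.
Stress increase at mid-clay by the 2:1 spreading method:
Δσ = qBL/((B+z)(L+z)) = 293×3.1×6.9/((3.1+5.25)(6.9+5.25)) = 61.775 kPa
Final effective stress: σ'_f = σ'_0 + Δσ = 51.163 + 61.775 = 112.94 kPa.
Normally consolidated clay, so the full stress increment lies on the virgin compression line:
S_c = C_c·H/(1+e₀)·log₁₀(σ'_f/σ'_0) = 0.27×4.5/(1+0.86)×log₁₀(112.94/51.163)
    = 0.65323 × 0.34389 = 0.2246 m

S_c ≈ 0.225 m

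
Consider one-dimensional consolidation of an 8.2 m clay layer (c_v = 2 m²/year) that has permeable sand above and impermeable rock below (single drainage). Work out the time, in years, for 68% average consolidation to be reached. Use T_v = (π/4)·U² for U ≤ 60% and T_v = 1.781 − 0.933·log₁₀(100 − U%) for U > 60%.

t ≈ 12.7 years

Drainage path length: H_d = H = 8.2 m (single drainage).
U > 60%: T_v = 1.781 − 0.933·log₁₀(100 − 68) = 0.3767.
t = T_v·H_d²/c_v = 0.3767×8.2²/2 = 12.66 years.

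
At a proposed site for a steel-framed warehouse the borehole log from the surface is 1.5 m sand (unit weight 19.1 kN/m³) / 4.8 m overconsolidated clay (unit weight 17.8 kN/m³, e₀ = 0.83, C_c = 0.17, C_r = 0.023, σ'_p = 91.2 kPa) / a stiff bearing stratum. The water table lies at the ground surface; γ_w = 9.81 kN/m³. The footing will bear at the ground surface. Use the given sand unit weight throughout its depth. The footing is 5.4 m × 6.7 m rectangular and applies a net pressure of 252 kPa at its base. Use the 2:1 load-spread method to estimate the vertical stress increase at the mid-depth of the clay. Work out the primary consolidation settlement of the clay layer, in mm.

Mid-depth of clay below the ground surface: z = 1.5 + 4.8/2 = 3.9 m.
Total vertical stress at mid-clay: σ_v = 19.1×1.5 + 17.8×2.4 = 71.37 kPa.
Pore pressure: u = 9.81×(3.9 − 0) = 38.259 kPa.
Initial effective stress: σ'_0 = σ_v − u = 71.37 − 38.259 = 33.111 kPa.
Stress increase at mid-clay by the 2:1 spreading method:
Δσ = qBL/((B+z)(L+z)) = 252×5.4×6.7/((5.4+3.9)(6.7+3.9)) = 92.487 kPa
Final effective stress: σ'_f = 33.111 + 92.487 = 125.6 kPa.
σ'_f = 125.6 > σ'_p = 91.2 kPa, so the stress path crosses the preconsolidation pressure — recompression up to σ'_p, then virgin compression beyond:
S_c = H/(1+e₀)·[C_r·log₁₀(σ'_p/σ'_0) + C_c·log₁₀(σ'_f/σ'_p)]
    = 4.8/1.83 × [0.023×log₁₀(91.2/33.111) + 0.17×log₁₀(125.6/91.2)]
    = 2.623 × [0.010121 + 0.023629] = 0.08853 m

S_c ≈ 88.5 mm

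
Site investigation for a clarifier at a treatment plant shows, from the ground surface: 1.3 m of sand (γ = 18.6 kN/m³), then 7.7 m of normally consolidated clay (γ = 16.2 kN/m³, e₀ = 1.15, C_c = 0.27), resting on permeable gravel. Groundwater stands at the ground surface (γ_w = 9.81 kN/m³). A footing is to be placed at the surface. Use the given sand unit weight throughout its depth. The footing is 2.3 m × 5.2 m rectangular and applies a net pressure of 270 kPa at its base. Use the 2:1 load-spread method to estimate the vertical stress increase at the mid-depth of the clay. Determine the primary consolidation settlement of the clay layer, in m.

S_c ≈ 0.324 m

Mid-depth of clay below the ground surface: z = 1.3 + 7.7/2 = 5.15 m.
Total vertical stress at mid-clay: σ_v = 18.6×1.3 + 16.2×3.85 = 86.55 kPa.
Pore pressure: u = 9.81×(5.15 − 0) = 50.522 kPa.
Initial effective stress: σ'_0 = σ_v − u = 86.55 − 50.522 = 36.028 kPa.
Stress increase at mid-clay by the 2:1 spreading method:
Δσ = qBL/((B+z)(L+z)) = 270×2.3×5.2/((2.3+5.15)(5.2+5.15)) = 41.879 kPa
Final effective stress: σ'_f = σ'_0 + Δσ = 36.028 + 41.879 = 77.907 kPa.
Normally consolidated clay, so the full stress increment lies on the virgin compression line:
S_c = C_c·H/(1+e₀)·log₁₀(σ'_f/σ'_0) = 0.27×7.7/(1+1.15)×log₁₀(77.907/36.028)
    = 0.96698 × 0.33494 = 0.3239 m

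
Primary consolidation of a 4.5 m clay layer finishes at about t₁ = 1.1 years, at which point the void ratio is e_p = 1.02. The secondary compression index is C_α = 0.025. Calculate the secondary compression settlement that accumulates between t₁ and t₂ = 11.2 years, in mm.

Secondary compression: S_s = C_α·H/(1+e_p)·log₁₀(t₂/t₁)
S_s = 0.025×4.5/(1+1.02)×log₁₀(11.2/1.1)
    = 0.05569 × 1.008 = 0.05613 m

S_s ≈ 56.1 mm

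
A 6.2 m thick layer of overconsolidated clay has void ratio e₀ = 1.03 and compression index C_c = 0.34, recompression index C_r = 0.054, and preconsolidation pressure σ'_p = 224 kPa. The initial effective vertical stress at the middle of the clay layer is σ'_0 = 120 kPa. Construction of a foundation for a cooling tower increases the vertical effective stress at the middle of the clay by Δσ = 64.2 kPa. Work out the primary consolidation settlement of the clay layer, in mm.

S_c ≈ 30.7 mm

Final effective stress: σ'_f = 120 + 64.2 = 184.2 kPa.
σ'_f = 184.2 ≤ σ'_p = 224 kPa, so the clay remains overconsolidated and only the recompression index applies:
S_c = C_r·H/(1+e₀)·log₁₀(σ'_f/σ'_0) = 0.054×6.2/2.03×log₁₀(184.2/120)
    = 0.16493 × 0.18611 = 0.03069 m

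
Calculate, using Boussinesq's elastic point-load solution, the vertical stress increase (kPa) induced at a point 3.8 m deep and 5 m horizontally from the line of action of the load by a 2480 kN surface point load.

Δσ_z ≈ 6.65 kPa

Boussinesq vertical stress below a point load on an elastic half-space:
Δσ_z = 3P/(2πz²) · [1 + (r/z)²]^(−5/2)
r/z = 5/3.8 = 1.3158; [1+(r/z)²]^(−5/2) = 0.08111.
Δσ_z = 3×2480/(2π×3.8²) × 0.08111 = 82.002 × 0.08111 = 6.651 kPa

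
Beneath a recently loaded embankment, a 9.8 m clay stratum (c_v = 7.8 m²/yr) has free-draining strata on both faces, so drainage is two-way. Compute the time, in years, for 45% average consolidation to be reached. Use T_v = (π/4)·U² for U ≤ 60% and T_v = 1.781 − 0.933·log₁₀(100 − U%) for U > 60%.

Drainage path length: H_d = H/2 = 4.9 m (double drainage).
U ≤ 60%: T_v = (π/4)·U² = (π/4)×0.45² = 0.15904.
t = T_v·H_d²/c_v = 0.15904×4.9²/7.8 = 0.4896 years.

t ≈ 0.49 years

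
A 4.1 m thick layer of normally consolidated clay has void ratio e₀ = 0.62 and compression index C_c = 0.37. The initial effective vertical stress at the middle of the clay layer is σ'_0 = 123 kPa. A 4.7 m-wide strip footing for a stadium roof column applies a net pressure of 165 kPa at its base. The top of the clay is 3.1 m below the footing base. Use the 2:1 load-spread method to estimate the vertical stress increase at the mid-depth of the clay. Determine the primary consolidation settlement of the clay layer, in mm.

Mid-depth of clay below the footing base: z = 3.1 + 4.1/2 = 5.15 m.
Stress increase at mid-clay by the 2:1 spreading method:
Δσ = qB/(B+z) = 165×4.7/(4.7+5.15) = 78.731 kPa
Final effective stress: σ'_f = σ'_0 + Δσ = 123 + 78.731 = 201.73 kPa.
Normally consolidated clay, so the full stress increment lies on the virgin compression line:
S_c = C_c·H/(1+e₀)·log₁₀(σ'_f/σ'_0) = 0.37×4.1/(1+0.62)×log₁₀(201.73/123)
    = 0.93642 × 0.21487 = 0.2012 m

S_c ≈ 201 mm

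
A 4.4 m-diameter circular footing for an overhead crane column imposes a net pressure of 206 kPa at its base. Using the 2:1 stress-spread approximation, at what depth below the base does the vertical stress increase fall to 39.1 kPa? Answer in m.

2:1 spreading — at depth z the loaded area has grown by z in each plan dimension:
qD²/(D+z)² = Δσ_z ⇒ z = D(√(q/Δσ_z) − 1) = 4.4×(√(206/39.1) − 1) = 5.699 m

z ≈ 5.7 m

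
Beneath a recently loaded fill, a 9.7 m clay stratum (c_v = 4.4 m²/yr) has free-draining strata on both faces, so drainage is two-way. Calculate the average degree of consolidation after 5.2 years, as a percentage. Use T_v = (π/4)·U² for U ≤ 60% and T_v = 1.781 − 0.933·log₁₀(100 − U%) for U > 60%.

Drainage path length: H_d = H/2 = 4.85 m (double drainage).
T_v = c_v·t/H_d² = 4.4×5.2/4.85² = 0.97269.
T_v = 0.97269 corresponds to the U > 60% branch:
U = 1 − 10^((1.781 − T_v)/0.933)/100 = 0.9265

U ≈ 92.6 %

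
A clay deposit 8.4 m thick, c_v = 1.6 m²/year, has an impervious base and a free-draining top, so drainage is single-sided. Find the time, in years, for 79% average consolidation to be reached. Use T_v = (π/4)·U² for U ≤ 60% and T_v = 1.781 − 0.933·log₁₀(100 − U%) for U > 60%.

Drainage path length: H_d = H = 8.4 m (single drainage).
U > 60%: T_v = 1.781 − 0.933·log₁₀(100 − 79) = 0.54737.
t = T_v·H_d²/c_v = 0.54737×8.4²/1.6 = 24.14 years.

t ≈ 24.1 years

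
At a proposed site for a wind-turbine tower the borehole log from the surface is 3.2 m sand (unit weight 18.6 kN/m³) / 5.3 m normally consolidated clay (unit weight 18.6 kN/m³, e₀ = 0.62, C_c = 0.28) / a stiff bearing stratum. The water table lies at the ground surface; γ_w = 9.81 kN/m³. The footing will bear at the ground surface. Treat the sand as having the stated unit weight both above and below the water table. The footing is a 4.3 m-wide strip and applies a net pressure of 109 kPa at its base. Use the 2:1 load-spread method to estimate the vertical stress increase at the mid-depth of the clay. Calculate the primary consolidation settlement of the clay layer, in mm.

S_c ≈ 255 mm

Mid-depth of clay below the ground surface: z = 3.2 + 5.3/2 = 5.85 m.
Total vertical stress at mid-clay: σ_v = 18.6×3.2 + 18.6×2.65 = 108.81 kPa.
Pore pressure: u = 9.81×(5.85 − 0) = 57.389 kPa.
Initial effective stress: σ'_0 = σ_v − u = 108.81 − 57.389 = 51.421 kPa.
Stress increase at mid-clay by the 2:1 spreading method:
Δσ = qB/(B+z) = 109×4.3/(4.3+5.85) = 46.177 kPa
Final effective stress: σ'_f = σ'_0 + Δσ = 51.421 + 46.177 = 97.598 kPa.
Normally consolidated clay, so the full stress increment lies on the virgin compression line:
S_c = C_c·H/(1+e₀)·log₁₀(σ'_f/σ'_0) = 0.28×5.3/(1+0.62)×log₁₀(97.598/51.421)
    = 0.91605 × 0.2783 = 0.2549 m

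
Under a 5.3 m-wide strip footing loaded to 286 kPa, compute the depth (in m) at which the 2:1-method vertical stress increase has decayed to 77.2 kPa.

z ≈ 14.3 m

2:1 spreading — at depth z the loaded area has grown by z in each plan dimension:
qB/(B+z) = Δσ_z ⇒ z = qB/Δσ_z − B = 286×5.3/77.2 − 5.3 = 14.33 m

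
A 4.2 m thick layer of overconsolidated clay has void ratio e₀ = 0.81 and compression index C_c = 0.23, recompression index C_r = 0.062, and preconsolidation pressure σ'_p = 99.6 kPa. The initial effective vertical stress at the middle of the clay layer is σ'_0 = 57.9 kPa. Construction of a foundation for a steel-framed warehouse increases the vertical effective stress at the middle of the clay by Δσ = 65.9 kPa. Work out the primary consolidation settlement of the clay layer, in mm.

S_c ≈ 84.3 mm

Final effective stress: σ'_f = 57.9 + 65.9 = 123.8 kPa.
σ'_f = 123.8 > σ'_p = 99.6 kPa, so the stress path crosses the preconsolidation pressure — recompression up to σ'_p, then virgin compression beyond:
S_c = H/(1+e₀)·[C_r·log₁₀(σ'_p/σ'_0) + C_c·log₁₀(σ'_f/σ'_p)]
    = 4.2/1.81 × [0.062×log₁₀(99.6/57.9) + 0.23×log₁₀(123.8/99.6)]
    = 2.3204 × [0.014606 + 0.021726] = 0.0843 m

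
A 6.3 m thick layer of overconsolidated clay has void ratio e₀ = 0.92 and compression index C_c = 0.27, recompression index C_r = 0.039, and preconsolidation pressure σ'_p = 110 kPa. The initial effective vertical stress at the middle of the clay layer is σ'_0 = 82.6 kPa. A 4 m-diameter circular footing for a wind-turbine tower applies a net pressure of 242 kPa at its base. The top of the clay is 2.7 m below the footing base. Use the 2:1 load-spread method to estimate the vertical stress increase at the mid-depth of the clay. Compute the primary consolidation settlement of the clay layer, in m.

S_c ≈ 0.0574 m

Mid-depth of clay below the footing base: z = 2.7 + 6.3/2 = 5.85 m.
Stress increase at mid-clay by the 2:1 spreading method:
Δσ ≈ qD²/(D+z)² = 242×4²/(4+5.85)² = 39.908 kPa
Final effective stress: σ'_f = 82.6 + 39.908 = 122.51 kPa.
σ'_f = 122.51 > σ'_p = 110 kPa, so the stress path crosses the preconsolidation pressure — recompression up to σ'_p, then virgin compression beyond:
S_c = H/(1+e₀)·[C_r·log₁₀(σ'_p/σ'_0) + C_c·log₁₀(σ'_f/σ'_p)]
    = 6.3/1.92 × [0.039×log₁₀(110/82.6) + 0.27×log₁₀(122.51/110)]
    = 3.2812 × [0.0048521 + 0.01263] = 0.05736 m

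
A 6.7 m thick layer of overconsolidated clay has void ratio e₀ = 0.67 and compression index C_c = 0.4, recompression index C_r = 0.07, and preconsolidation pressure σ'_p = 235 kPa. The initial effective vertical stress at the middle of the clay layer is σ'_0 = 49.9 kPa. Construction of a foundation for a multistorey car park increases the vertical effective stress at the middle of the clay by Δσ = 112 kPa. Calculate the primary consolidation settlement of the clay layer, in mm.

Final effective stress: σ'_f = 49.9 + 112 = 161.9 kPa.
σ'_f = 161.9 ≤ σ'_p = 235 kPa, so the clay remains overconsolidated and only the recompression index applies:
S_c = C_r·H/(1+e₀)·log₁₀(σ'_f/σ'_0) = 0.07×6.7/1.67×log₁₀(161.9/49.9)
    = 0.28084 × 0.51115 = 0.1436 m

S_c ≈ 144 mm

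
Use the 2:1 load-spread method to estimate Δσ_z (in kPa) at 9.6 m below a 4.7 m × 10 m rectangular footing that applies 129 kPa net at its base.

By the 2:1 method the load spreads at 1 horizontal : 2 vertical, so at depth z the loaded area has grown by z in each plan dimension:
Δσ = qBL/((B+z)(L+z)) = 129×4.7×10/((4.7+9.6)(10+9.6)) = 21.632 kPa

Δσ_z ≈ 21.6 kPa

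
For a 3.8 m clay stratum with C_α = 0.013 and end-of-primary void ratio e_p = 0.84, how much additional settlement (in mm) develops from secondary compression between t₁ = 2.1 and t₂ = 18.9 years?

S_s ≈ 25.6 mm

Secondary compression: S_s = C_α·H/(1+e_p)·log₁₀(t₂/t₁)
S_s = 0.013×3.8/(1+0.84)×log₁₀(18.9/2.1)
    = 0.02685 × 0.9542 = 0.02562 m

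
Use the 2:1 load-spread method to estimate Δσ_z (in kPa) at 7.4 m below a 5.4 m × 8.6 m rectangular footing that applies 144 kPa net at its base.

Δσ_z ≈ 32.7 kPa

By the 2:1 method the load spreads at 1 horizontal : 2 vertical, so at depth z the loaded area has grown by z in each plan dimension:
Δσ = qBL/((B+z)(L+z)) = 144×5.4×8.6/((5.4+7.4)(8.6+7.4)) = 32.653 kPa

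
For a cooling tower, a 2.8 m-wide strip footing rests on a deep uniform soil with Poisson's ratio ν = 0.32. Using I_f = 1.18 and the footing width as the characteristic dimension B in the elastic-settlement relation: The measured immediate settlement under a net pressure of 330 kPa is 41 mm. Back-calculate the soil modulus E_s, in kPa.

E_s ≈ 23900 kPa

S_e = q·B·(1−ν²)/E_s · I_f  ⇒  E_s = q·B·(1−ν²)·I_f / S_e.
E_s = 330 × 2.8 × 0.8976 × 1.18 / 0.041 = 23870 kPa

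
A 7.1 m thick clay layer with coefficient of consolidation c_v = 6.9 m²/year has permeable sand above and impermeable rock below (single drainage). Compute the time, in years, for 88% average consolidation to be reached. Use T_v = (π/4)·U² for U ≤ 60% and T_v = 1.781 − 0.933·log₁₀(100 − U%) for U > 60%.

t ≈ 5.66 years

Drainage path length: H_d = H = 7.1 m (single drainage).
U > 60%: T_v = 1.781 − 0.933·log₁₀(100 − 88) = 0.77412.
t = T_v·H_d²/c_v = 0.77412×7.1²/6.9 = 5.656 years.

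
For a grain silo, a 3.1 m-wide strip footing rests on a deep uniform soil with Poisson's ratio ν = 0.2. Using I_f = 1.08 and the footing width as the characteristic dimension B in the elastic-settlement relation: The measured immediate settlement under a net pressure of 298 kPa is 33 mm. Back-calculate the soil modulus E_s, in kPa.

S_e = q·B·(1−ν²)/E_s · I_f  ⇒  E_s = q·B·(1−ν²)·I_f / S_e.
E_s = 298 × 3.1 × 0.96 × 1.08 / 0.033 = 29020 kPa

E_s ≈ 29000 kPa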